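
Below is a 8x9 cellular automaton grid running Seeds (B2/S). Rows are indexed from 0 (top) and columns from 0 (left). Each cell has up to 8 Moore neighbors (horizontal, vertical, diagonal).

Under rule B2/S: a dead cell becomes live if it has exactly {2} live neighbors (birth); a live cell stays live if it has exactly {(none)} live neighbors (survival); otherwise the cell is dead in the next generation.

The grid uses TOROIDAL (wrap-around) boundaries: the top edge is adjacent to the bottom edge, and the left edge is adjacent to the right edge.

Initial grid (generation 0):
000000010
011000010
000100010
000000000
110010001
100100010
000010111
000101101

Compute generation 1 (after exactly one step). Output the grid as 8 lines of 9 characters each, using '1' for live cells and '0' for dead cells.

Simulating step by step:
Generation 0 (given above): 21 live cells
Generation 1: 20 live cells
(generation 1 grid is the final answer)

Answer: 110111000
000100000
010000101
011110010
001100010
001000000
001000000
100000000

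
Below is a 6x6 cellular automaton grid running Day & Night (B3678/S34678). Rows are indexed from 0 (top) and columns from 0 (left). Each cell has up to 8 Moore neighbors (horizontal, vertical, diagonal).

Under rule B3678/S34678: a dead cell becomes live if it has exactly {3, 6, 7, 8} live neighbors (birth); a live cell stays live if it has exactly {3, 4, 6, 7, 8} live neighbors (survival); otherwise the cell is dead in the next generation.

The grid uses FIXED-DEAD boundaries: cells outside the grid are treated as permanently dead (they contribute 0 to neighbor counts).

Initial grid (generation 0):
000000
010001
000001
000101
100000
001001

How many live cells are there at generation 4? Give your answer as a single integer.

Simulating step by step:
Generation 0 (given above): 8 live cells
Generation 1: 2 live cells
000000
000000
000000
000010
000010
000000
Generation 2: 0 live cells
000000
000000
000000
000000
000000
000000
Generation 3: 0 live cells
000000
000000
000000
000000
000000
000000
Generation 4: 0 live cells
000000
000000
000000
000000
000000
000000
Population at generation 4: 0

Answer: 0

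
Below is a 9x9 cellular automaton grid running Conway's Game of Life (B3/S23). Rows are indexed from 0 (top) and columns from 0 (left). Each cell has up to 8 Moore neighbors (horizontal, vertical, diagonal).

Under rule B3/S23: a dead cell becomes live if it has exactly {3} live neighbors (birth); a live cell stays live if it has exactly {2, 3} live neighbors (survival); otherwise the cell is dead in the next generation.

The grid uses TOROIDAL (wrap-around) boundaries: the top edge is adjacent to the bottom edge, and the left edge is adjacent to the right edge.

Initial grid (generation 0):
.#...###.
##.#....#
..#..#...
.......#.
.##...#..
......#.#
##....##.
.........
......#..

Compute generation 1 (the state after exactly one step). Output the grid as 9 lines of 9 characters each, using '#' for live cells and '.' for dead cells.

Answer: .##..####
##..##.##
###.....#
.##...#..
......#..
..#..##.#
#.....###
......##.
.....###.

Derivation:
Simulating step by step:
Generation 0 (given above): 21 live cells
Generation 1: 33 live cells
(generation 1 grid is the final answer)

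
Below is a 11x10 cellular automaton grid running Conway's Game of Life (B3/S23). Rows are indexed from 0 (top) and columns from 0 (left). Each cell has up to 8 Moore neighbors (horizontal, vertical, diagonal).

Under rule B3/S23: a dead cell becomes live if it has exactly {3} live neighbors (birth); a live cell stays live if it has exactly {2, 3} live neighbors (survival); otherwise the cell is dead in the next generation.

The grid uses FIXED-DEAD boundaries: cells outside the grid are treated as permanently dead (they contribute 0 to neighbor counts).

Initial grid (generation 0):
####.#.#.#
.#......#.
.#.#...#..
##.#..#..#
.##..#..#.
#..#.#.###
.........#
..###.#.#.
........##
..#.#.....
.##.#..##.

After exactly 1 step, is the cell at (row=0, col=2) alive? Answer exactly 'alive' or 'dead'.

Simulating step by step:
Generation 0 (given above): 42 live cells
Generation 1: 45 live cells
###.....#.
...##.###.
.#.....##.
#..##.###.
...#.#....
.##.#.##.#
..#..##..#
...#...##.
..#.##.###
.##....#.#
.##.......

Cell (0,2) at generation 1: 1 -> alive

Answer: alive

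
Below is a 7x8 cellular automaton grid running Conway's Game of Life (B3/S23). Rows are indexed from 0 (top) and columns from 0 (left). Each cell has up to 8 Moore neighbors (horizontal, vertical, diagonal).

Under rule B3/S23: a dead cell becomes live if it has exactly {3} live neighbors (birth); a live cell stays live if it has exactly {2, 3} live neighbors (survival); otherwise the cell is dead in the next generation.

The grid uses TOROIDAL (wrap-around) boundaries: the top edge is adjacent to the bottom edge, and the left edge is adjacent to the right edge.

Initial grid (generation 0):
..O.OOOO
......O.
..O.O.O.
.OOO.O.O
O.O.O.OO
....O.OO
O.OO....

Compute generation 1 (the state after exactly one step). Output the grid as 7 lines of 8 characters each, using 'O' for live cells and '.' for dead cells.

Answer: .OO.OOOO
....O...
.OO.O.OO
........
..O.O...
..O.O.O.
OOO.....

Derivation:
Simulating step by step:
Generation 0 (given above): 25 live cells
Generation 1: 20 live cells
(generation 1 grid is the final answer)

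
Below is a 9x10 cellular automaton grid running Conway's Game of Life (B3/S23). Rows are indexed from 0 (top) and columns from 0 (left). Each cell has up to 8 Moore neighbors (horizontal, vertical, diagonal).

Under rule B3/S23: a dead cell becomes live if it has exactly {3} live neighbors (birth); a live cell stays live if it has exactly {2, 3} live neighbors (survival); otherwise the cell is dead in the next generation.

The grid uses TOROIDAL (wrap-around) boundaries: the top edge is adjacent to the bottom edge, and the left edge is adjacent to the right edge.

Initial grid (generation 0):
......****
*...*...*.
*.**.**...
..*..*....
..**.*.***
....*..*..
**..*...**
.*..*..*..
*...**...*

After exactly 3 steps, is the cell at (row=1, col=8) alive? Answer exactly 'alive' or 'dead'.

Answer: alive

Derivation:
Simulating step by step:
Generation 0 (given above): 34 live cells
Generation 1: 43 live cells
....*.**..
**.**...*.
..**.**..*
.....*.***
..**.*.**.
.**.****..
**.***.***
.*.**.....
*...**...*
Generation 2: 26 live cells
.*....***.
**......**
.***.**...
.....*...*
.***.....*
..........
.......***
.*....*...
*.....*...
Generation 3: 29 live cells
.*....*.*.
.....*..**
.**.***.*.
.....**...
*.*.......
*.*......*
.......**.
*.....*.**
**...**...

Cell (1,8) at generation 3: 1 -> alive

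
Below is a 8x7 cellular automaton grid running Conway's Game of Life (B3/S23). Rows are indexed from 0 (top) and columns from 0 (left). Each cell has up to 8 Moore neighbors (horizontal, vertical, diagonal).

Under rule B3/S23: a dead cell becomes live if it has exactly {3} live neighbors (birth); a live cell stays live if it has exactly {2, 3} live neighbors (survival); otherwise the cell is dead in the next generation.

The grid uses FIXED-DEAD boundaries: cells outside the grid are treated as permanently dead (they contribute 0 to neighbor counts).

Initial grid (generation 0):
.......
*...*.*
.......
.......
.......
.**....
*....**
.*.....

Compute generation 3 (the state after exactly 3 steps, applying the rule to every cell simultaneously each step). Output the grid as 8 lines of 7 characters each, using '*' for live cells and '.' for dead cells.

Answer: .......
.......
.......
.......
.......
.......
.......
.......

Derivation:
Simulating step by step:
Generation 0 (given above): 9 live cells
Generation 1: 3 live cells
.......
.......
.......
.......
.......
.*.....
*.*....
.......
Generation 2: 2 live cells
.......
.......
.......
.......
.......
.*.....
.*.....
.......
Generation 3: 0 live cells
(generation 3 grid is the final answer)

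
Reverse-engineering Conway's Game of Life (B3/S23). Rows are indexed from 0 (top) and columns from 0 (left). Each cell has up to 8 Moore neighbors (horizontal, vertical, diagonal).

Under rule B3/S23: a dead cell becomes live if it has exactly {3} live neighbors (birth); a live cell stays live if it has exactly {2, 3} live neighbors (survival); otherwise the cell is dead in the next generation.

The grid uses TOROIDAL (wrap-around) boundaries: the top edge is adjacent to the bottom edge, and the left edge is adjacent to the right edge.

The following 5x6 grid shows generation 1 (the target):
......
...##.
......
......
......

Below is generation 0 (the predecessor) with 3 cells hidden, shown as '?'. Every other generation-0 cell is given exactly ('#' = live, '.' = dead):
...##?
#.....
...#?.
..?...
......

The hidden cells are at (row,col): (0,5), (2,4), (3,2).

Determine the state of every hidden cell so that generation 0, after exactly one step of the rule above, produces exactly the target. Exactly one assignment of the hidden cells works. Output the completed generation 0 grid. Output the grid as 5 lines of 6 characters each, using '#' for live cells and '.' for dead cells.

Answer: ...##.
#.....
...#..
......
......

Derivation:
Hidden generation-0 cells (in order): (0,5), (2,4), (3,2).
A hidden cell only influences target cells in its own 3x3 neighborhood. Try each of the 2^3 = 8 assignments, step the completed generation 0 forward once under B3/S23, and compare with the target:
  (0,5)=. (2,4)=. (3,2)=. -> step reproduces the target at every cell -> ACCEPT
  (0,5)=. (2,4)=. (3,2)=# -> step gives (4,3)='#' but target has '.' -> reject
  (0,5)=. (2,4)=# (3,2)=. -> step gives (1,3)='.' but target has '#' -> reject
  (0,5)=. (2,4)=# (3,2)=# -> step gives (1,3)='.' but target has '#' -> reject
  (0,5)=# (2,4)=. (3,2)=. -> step gives (0,4)='#' but target has '.' -> reject
  (0,5)=# (2,4)=. (3,2)=# -> step gives (0,4)='#' but target has '.' -> reject
  (0,5)=# (2,4)=# (3,2)=. -> step gives (0,4)='#' but target has '.' -> reject
  (0,5)=# (2,4)=# (3,2)=# -> step gives (0,4)='#' but target has '.' -> reject
Unique solution: (0,5)=dead, (2,4)=dead, (3,2)=dead.
Check: live-neighbor counts of every cell in the completed generation 0:
111112
012332
111011
001110
001221
Applying B3/S23 to generation 0 with these counts gives:
......
...##.
......
......
......
which matches the target exactly.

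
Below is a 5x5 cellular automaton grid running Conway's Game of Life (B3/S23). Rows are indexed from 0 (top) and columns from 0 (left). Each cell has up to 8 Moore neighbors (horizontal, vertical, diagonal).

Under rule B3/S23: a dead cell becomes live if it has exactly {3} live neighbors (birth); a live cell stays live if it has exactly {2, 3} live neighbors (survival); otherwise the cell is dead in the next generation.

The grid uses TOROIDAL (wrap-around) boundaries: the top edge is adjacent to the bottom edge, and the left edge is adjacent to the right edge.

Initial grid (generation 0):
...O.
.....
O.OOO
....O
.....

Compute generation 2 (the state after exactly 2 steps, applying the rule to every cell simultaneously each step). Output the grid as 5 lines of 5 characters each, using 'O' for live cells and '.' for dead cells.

Simulating step by step:
Generation 0 (given above): 6 live cells
Generation 1: 6 live cells
.....
..O..
O..OO
O...O
.....
Generation 2: 7 live cells
(generation 2 grid is the final answer)

Answer: .....
...OO
OO.O.
O..O.
.....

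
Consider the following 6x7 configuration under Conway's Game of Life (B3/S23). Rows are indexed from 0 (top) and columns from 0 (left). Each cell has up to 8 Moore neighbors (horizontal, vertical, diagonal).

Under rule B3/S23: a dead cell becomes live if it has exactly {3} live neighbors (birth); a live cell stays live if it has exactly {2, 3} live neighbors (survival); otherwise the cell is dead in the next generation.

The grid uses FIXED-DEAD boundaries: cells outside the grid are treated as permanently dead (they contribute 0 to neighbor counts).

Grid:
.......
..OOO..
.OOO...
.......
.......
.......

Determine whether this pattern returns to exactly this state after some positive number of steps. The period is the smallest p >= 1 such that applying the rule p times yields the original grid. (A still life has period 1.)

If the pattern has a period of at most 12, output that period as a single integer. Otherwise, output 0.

Simulating and comparing each generation to the original:
Gen 0 (original, given above): 6 live cells
Gen 1: 6 live cells, differs from original
Gen 2: 6 live cells, MATCHES original -> period = 2

Answer: 2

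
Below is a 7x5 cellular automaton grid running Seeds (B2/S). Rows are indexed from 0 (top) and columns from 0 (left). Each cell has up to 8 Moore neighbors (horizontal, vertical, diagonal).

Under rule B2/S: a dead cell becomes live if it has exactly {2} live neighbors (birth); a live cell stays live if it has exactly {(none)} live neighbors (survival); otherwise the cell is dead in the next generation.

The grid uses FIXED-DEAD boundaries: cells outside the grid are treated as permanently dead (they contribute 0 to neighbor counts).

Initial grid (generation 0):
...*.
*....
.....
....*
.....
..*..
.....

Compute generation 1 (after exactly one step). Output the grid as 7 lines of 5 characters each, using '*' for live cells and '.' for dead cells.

Simulating step by step:
Generation 0 (given above): 4 live cells
Generation 1: 1 live cells
(generation 1 grid is the final answer)

Answer: .....
.....
.....
.....
...*.
.....
.....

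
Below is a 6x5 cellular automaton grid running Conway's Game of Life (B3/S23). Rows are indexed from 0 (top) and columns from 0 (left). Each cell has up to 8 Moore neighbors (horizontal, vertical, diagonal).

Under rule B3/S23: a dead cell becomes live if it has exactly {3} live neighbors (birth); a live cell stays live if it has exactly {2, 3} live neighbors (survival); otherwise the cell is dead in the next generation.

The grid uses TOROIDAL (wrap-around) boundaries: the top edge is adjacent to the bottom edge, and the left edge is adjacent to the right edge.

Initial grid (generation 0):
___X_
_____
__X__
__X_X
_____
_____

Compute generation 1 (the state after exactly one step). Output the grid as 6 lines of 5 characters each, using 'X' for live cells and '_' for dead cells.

Simulating step by step:
Generation 0 (given above): 4 live cells
Generation 1: 2 live cells
(generation 1 grid is the final answer)

Answer: _____
_____
___X_
___X_
_____
_____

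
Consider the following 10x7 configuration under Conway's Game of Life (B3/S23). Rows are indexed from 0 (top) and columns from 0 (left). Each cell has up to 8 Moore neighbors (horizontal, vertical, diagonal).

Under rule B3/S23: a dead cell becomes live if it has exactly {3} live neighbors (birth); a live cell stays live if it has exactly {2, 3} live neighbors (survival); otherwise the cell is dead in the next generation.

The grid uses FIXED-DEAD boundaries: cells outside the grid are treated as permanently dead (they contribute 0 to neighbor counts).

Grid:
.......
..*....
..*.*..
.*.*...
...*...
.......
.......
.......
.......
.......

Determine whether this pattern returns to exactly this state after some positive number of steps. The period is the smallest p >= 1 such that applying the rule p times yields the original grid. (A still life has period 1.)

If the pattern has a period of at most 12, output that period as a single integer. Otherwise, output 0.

Answer: 2

Derivation:
Simulating and comparing each generation to the original:
Gen 0 (original, given above): 6 live cells
Gen 1: 6 live cells, differs from original
Gen 2: 6 live cells, MATCHES original -> period = 2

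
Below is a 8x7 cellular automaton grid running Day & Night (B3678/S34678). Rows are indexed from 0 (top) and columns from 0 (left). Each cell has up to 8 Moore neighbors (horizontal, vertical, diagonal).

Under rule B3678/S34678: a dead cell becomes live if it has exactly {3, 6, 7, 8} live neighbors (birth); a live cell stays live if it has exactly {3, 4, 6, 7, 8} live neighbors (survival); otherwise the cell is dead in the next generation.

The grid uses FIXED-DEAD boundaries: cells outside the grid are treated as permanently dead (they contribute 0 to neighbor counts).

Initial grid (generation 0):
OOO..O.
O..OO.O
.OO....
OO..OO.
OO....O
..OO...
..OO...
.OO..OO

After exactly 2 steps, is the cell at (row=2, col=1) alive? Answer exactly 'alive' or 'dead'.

Simulating step by step:
Generation 0 (given above): 25 live cells
Generation 1: 21 live cells
.O.OO..
OO.O.O.
.OO....
O......
OO.OOO.
..OO...
...OO..
..OO...
Generation 2: 21 live cells
O...O..
OOOO...
.OO....
O..OO..
.O.OO..
.OO.OO.
....O..
...OO..

Cell (2,1) at generation 2: 1 -> alive

Answer: alive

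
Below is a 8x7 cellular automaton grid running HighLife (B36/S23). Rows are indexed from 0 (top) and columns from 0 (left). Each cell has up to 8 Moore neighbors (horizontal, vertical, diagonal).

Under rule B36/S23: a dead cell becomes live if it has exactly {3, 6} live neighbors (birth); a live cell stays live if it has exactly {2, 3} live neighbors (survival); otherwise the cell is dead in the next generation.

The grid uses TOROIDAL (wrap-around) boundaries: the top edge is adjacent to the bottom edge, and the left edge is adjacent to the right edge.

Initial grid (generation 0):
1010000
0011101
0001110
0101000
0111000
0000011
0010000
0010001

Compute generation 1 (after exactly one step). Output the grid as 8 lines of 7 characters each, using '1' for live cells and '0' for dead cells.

Simulating step by step:
Generation 0 (given above): 19 live cells
Generation 1: 20 live cells
(generation 1 grid is the final answer)

Answer: 1010011
0110001
0000010
0110000
1101100
0101000
0000011
0011000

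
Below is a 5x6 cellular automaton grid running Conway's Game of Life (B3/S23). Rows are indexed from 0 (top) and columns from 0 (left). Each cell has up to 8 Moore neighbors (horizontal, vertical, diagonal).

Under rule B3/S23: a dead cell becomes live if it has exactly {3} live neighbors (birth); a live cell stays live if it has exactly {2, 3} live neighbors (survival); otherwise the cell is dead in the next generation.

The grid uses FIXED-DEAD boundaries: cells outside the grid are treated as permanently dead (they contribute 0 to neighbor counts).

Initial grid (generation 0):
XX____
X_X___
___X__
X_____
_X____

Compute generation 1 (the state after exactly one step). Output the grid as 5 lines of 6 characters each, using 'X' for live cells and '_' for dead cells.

Simulating step by step:
Generation 0 (given above): 7 live cells
Generation 1: 5 live cells
(generation 1 grid is the final answer)

Answer: XX____
X_X___
_X____
______
______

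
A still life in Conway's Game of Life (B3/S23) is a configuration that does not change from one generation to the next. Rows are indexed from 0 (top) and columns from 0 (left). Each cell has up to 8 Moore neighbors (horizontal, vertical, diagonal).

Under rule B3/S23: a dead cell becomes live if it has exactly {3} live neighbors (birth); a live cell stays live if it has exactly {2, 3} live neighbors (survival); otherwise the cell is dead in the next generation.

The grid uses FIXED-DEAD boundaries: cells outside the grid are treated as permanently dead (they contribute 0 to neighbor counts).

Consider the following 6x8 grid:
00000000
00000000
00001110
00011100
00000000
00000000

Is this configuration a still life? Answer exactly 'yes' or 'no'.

Answer: no

Derivation:
Compute generation 1 and compare to generation 0 (given above):
Generation 1:
00000000
00000100
00010010
00010010
00001000
00000000
Cell (1,5) differs: gen0=0 vs gen1=1 -> NOT a still life.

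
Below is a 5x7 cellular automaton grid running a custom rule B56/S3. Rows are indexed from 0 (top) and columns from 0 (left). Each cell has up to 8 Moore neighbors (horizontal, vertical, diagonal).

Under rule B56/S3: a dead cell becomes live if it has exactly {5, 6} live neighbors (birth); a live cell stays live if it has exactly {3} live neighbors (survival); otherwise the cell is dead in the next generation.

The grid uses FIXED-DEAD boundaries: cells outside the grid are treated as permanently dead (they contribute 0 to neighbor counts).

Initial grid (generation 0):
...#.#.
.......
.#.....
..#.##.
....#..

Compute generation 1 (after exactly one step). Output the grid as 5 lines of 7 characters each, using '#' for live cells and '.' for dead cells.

Answer: .......
.......
.......
.......
.......

Derivation:
Simulating step by step:
Generation 0 (given above): 7 live cells
Generation 1: 0 live cells
(generation 1 grid is the final answer)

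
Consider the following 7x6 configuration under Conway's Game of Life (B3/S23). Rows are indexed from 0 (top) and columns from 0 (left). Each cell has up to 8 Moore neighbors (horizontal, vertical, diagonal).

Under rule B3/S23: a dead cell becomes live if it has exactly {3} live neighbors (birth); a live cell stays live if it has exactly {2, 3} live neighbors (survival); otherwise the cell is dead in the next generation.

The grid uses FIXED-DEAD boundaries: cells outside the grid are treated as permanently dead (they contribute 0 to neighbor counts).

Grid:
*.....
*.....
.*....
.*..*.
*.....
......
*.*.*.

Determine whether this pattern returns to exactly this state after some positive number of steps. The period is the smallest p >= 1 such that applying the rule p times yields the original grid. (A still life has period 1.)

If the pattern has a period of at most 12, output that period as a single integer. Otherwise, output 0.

Simulating and comparing each generation to the original:
Gen 0 (original, given above): 9 live cells
Gen 1: 7 live cells, differs from original
Gen 2: 7 live cells, differs from original
Gen 3: 6 live cells, differs from original
Gen 4: 5 live cells, differs from original
Gen 5: 5 live cells, differs from original
Gen 6: 5 live cells, differs from original
Gen 7: 5 live cells, differs from original
Gen 8: 5 live cells, differs from original
Gen 9: 5 live cells, differs from original
Gen 10: 5 live cells, differs from original
Gen 11: 5 live cells, differs from original
Gen 12: 5 live cells, differs from original
No period found within 12 steps.

Answer: 0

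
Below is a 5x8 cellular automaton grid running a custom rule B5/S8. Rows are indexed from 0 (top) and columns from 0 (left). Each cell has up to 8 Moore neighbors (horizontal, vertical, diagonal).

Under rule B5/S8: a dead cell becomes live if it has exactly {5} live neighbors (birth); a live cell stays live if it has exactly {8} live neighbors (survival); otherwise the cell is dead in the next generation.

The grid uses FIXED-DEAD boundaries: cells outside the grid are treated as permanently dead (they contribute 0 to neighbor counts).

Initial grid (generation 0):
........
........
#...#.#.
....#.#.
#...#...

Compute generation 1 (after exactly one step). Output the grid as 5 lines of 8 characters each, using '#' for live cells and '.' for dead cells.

Answer: ........
........
........
.....#..
........

Derivation:
Simulating step by step:
Generation 0 (given above): 7 live cells
Generation 1: 1 live cells
(generation 1 grid is the final answer)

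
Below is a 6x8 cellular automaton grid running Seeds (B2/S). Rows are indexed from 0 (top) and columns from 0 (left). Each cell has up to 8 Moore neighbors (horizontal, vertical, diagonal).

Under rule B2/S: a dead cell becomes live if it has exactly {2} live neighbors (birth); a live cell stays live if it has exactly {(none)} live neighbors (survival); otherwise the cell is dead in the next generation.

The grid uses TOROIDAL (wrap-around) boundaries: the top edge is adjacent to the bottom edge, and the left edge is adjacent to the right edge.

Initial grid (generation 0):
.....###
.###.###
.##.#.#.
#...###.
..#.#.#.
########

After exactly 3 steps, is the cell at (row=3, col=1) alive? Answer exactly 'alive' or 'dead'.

Answer: dead

Derivation:
Simulating step by step:
Generation 0 (given above): 28 live cells
Generation 1: 0 live cells
........
........
........
........
........
........
Generation 2: 0 live cells
........
........
........
........
........
........
Generation 3: 0 live cells
........
........
........
........
........
........

Cell (3,1) at generation 3: 0 -> dead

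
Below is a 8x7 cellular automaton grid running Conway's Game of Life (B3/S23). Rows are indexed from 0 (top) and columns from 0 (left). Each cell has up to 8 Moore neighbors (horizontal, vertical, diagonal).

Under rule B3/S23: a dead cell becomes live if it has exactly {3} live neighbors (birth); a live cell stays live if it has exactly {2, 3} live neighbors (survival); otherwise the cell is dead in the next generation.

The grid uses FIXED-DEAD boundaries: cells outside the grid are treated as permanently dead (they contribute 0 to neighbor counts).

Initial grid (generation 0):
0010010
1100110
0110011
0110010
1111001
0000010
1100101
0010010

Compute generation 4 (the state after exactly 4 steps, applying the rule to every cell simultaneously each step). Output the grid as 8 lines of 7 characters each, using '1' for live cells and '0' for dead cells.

Simulating step by step:
Generation 0 (given above): 25 live cells
Generation 1: 24 live cells
0100110
1001100
0001001
0000110
1001111
0001111
0100101
0100010
Generation 2: 11 live cells
0001110
0011000
0001000
0000000
0000000
0010000
0011001
0000010
Generation 3: 10 live cells
0011100
0010000
0011000
0000000
0000000
0011000
0011000
0000000
Generation 4: 10 live cells
(generation 4 grid is the final answer)

Answer: 0011000
0100100
0011000
0000000
0000000
0011000
0011000
0000000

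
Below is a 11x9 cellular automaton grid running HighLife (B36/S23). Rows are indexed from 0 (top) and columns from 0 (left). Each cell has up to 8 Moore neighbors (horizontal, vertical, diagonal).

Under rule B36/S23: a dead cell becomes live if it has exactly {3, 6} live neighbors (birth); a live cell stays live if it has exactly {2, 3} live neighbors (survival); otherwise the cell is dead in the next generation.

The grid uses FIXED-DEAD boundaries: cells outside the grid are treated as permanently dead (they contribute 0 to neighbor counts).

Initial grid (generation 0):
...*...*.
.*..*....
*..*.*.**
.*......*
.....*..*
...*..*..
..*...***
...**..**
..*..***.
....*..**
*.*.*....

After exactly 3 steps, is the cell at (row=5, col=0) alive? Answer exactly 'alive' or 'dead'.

Answer: dead

Derivation:
Simulating step by step:
Generation 0 (given above): 33 live cells
Generation 1: 34 live cells
.........
..***.***
***.*..**
....*.*.*
.......*.
.....**.*
..*.***.*
..***.*..
.....*...
.*..*..**
...*.....
Generation 2: 29 live cells
...*...*.
..*.***.*
.****....
.*.*.**.*
........*
....*...*
..*......
..*..***.
..*..***.
....*....
.........
Generation 3: 33 live cells
...*****.
.*.*.***.
.*...*...
.*.*.*.*.
....**..*
.........
...*.***.
.***.*.*.
...**..*.
.....**..
.........

Cell (5,0) at generation 3: 0 -> dead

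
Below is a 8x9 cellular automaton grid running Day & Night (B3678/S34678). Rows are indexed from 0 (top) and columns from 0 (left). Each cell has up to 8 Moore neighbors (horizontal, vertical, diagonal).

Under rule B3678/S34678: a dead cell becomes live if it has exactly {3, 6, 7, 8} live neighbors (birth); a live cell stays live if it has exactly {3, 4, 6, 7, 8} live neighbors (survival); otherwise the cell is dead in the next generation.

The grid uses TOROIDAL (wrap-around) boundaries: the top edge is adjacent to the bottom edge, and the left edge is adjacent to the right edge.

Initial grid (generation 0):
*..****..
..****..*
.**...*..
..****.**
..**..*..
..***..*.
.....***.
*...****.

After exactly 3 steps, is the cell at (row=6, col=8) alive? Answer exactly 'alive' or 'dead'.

Answer: alive

Derivation:
Simulating step by step:
Generation 0 (given above): 34 live cells
Generation 1: 31 live cells
.**.**...
*.*....*.
**.**.*.*
....**.*.
.*.**.*.*
..***..*.
......**.
...*.***.
Generation 2: 31 live cells
.**.**.**
***...*..
*****.*.*
.*.....*.
......*..
..***..**
..*....**
..*..*.*.
Generation 3: 35 live cells
..*..*.**
****..*..
.*.*.*..*
.*.*.****
..**....*
...*..***
.**.*..**
*.*.*..*.

Cell (6,8) at generation 3: 1 -> alive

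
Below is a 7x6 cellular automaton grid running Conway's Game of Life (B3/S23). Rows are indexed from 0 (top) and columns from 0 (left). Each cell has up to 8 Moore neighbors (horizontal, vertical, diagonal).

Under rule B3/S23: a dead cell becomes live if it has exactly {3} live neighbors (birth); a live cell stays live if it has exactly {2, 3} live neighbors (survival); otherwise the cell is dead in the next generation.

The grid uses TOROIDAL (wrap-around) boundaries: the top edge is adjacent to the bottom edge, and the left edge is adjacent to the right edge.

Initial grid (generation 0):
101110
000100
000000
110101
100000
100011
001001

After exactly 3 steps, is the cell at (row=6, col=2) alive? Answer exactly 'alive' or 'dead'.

Simulating step by step:
Generation 0 (given above): 15 live cells
Generation 1: 17 live cells
011011
001110
101010
110001
000000
110010
001000
Generation 2: 13 live cells
010011
100000
101010
110001
000000
010000
001010
Generation 3: 18 live cells
110111
100110
000000
110001
010000
000000
111111

Cell (6,2) at generation 3: 1 -> alive

Answer: alive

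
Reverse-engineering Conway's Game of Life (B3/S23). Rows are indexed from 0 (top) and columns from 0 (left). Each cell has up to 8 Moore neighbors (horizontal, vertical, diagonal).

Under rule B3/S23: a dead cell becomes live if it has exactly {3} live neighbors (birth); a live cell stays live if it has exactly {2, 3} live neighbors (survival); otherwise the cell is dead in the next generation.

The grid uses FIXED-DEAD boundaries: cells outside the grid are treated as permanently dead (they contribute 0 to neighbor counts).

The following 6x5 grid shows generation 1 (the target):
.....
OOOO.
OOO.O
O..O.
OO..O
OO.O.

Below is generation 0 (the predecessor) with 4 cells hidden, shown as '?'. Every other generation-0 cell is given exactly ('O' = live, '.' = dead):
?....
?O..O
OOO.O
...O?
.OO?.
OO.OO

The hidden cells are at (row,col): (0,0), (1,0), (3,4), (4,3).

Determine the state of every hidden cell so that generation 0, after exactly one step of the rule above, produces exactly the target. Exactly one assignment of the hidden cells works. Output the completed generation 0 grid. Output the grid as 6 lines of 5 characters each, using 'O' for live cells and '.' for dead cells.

Answer: .....
.O..O
OOO.O
...O.
.OO..
OO.OO

Derivation:
Hidden generation-0 cells (in order): (0,0), (1,0), (3,4), (4,3).
A hidden cell only influences target cells in its own 3x3 neighborhood. Try each of the 2^4 = 16 assignments, step the completed generation 0 forward once under B3/S23, and compare with the target:
  (0,0)=. (1,0)=. (3,4)=. (4,3)=. -> step reproduces the target at every cell -> ACCEPT
  (0,0)=. (1,0)=. (3,4)=. (4,3)=O -> step gives (3,3)='.' but target has 'O' -> reject
  (0,0)=. (1,0)=. (3,4)=O (4,3)=. -> step gives (3,3)='.' but target has 'O' -> reject
  (0,0)=. (1,0)=. (3,4)=O (4,3)=O -> step gives (3,3)='.' but target has 'O' -> reject
  (0,0)=. (1,0)=O (3,4)=. (4,3)=. -> step gives (1,1)='.' but target has 'O' -> reject
  (0,0)=. (1,0)=O (3,4)=. (4,3)=O -> step gives (1,1)='.' but target has 'O' -> reject
  (0,0)=. (1,0)=O (3,4)=O (4,3)=. -> step gives (1,1)='.' but target has 'O' -> reject
  (0,0)=. (1,0)=O (3,4)=O (4,3)=O -> step gives (1,1)='.' but target has 'O' -> reject
  (0,0)=O (1,0)=. (3,4)=. (4,3)=. -> step gives (1,0)='.' but target has 'O' -> reject
  (0,0)=O (1,0)=. (3,4)=. (4,3)=O -> step gives (1,0)='.' but target has 'O' -> reject
  (0,0)=O (1,0)=. (3,4)=O (4,3)=. -> step gives (1,0)='.' but target has 'O' -> reject
  (0,0)=O (1,0)=. (3,4)=O (4,3)=O -> step gives (1,0)='.' but target has 'O' -> reject
  (0,0)=O (1,0)=O (3,4)=. (4,3)=. -> step gives (0,0)='O' but target has '.' -> reject
  (0,0)=O (1,0)=O (3,4)=. (4,3)=O -> step gives (0,0)='O' but target has '.' -> reject
  (0,0)=O (1,0)=O (3,4)=O (4,3)=. -> step gives (0,0)='O' but target has '.' -> reject
  (0,0)=O (1,0)=O (3,4)=O (4,3)=O -> step gives (0,0)='O' but target has '.' -> reject
Unique solution: (0,0)=dead, (1,0)=dead, (3,4)=dead, (4,3)=dead.
Check: live-neighbor counts of every cell in the completed generation 0:
11111
33331
23342
35532
33443
23421
Applying B3/S23 to generation 0 with these counts gives:
.....
OOOO.
OOO.O
O..O.
OO..O
OO.O.
which matches the target exactly.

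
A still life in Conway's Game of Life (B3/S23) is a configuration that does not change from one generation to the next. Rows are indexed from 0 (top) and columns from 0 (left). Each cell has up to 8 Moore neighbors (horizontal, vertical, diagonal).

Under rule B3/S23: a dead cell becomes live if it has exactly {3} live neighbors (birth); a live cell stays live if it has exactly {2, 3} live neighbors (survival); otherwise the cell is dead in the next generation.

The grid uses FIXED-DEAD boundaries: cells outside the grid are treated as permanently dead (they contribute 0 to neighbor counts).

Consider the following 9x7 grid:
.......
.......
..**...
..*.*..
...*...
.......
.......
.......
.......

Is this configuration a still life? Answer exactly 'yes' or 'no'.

Answer: yes

Derivation:
Compute generation 1 and compare to generation 0 (given above):
Generation 1:
.......
.......
..**...
..*.*..
...*...
.......
.......
.......
.......
The grids are IDENTICAL -> still life.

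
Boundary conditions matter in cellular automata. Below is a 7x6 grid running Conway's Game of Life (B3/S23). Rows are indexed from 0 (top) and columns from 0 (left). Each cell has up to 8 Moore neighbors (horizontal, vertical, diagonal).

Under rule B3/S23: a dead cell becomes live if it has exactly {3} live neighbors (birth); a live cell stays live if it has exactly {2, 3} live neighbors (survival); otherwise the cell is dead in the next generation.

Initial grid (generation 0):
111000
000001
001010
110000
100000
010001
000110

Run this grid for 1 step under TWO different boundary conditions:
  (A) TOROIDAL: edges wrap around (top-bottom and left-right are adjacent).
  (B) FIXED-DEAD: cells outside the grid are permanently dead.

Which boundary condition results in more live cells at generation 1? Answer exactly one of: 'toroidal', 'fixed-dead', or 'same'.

Under TOROIDAL boundary, generation 1:
111111
101101
110001
110001
000001
100011
000111
Population = 23

Under FIXED-DEAD boundary, generation 1:
010000
001100
010000
110000
100000
000010
000010
Population = 9

Comparison: toroidal=23, fixed-dead=9 -> toroidal

Answer: toroidal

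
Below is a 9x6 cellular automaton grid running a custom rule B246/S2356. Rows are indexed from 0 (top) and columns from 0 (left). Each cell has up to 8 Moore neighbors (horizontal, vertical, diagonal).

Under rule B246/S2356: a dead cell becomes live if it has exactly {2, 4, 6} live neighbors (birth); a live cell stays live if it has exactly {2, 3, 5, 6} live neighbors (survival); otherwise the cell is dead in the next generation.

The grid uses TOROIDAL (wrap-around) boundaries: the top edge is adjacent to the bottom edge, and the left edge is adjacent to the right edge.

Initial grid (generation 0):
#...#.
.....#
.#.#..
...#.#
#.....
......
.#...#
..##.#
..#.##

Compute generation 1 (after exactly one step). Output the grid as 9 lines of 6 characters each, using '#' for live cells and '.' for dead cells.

Answer: ##..#.
.###.#
....##
.#....
....##
.#...#
...#..
#.##.#
..#...

Derivation:
Simulating step by step:
Generation 0 (given above): 16 live cells
Generation 1: 20 live cells
(generation 1 grid is the final answer)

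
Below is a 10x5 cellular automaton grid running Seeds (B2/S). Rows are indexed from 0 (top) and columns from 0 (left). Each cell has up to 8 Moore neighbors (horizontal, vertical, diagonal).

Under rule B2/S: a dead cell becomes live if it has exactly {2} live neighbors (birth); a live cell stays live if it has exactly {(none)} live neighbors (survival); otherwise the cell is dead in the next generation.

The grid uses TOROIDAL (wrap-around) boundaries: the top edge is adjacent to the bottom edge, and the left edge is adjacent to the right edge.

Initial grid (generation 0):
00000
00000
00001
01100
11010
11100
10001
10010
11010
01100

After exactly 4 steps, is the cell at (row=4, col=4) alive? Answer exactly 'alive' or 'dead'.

Simulating step by step:
Generation 0 (given above): 18 live cells
Generation 1: 8 live cells
01100
00000
11110
00000
00000
00000
00000
00000
00000
00011
Generation 2: 11 live cells
10001
00001
00001
10011
00000
00000
00000
00000
00011
11000
Generation 3: 8 live cells
00010
00000
00000
00000
10010
00000
00000
00011
01100
00100
Generation 4: 10 live cells
00100
00000
00000
00001
00001
00001
00011
11000
10001
00000

Cell (4,4) at generation 4: 1 -> alive

Answer: alive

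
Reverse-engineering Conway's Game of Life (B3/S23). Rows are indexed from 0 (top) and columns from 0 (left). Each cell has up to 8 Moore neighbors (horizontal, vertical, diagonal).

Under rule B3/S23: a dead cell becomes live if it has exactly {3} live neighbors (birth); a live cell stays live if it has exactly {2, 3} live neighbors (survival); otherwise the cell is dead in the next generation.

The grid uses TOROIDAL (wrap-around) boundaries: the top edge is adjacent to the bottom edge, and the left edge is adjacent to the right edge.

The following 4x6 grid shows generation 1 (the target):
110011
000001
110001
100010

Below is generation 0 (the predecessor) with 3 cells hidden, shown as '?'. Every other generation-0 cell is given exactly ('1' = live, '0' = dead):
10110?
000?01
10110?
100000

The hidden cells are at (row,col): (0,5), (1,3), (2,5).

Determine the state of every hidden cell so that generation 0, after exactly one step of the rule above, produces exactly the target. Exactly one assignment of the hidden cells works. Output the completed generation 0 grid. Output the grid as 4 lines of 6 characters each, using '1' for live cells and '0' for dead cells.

Hidden generation-0 cells (in order): (0,5), (1,3), (2,5).
A hidden cell only influences target cells in its own 3x3 neighborhood. Try each of the 2^3 = 8 assignments, step the completed generation 0 forward once under B3/S23, and compare with the target:
  (0,5)=0 (1,3)=0 (2,5)=0 -> step gives (0,4)='0' but target has '1' -> reject
  (0,5)=0 (1,3)=0 (2,5)=1 -> step gives (0,4)='0' but target has '1' -> reject
  (0,5)=0 (1,3)=1 (2,5)=0 -> step gives (0,2)='1' but target has '0' -> reject
  (0,5)=0 (1,3)=1 (2,5)=1 -> step gives (0,2)='1' but target has '0' -> reject
  (0,5)=1 (1,3)=0 (2,5)=0 -> step reproduces the target at every cell -> ACCEPT
  (0,5)=1 (1,3)=0 (2,5)=1 -> step gives (1,5)='0' but target has '1' -> reject
  (0,5)=1 (1,3)=1 (2,5)=0 -> step gives (0,2)='1' but target has '0' -> reject
  (0,5)=1 (1,3)=1 (2,5)=1 -> step gives (0,2)='1' but target has '0' -> reject
Unique solution: (0,5)=live, (1,3)=dead, (2,5)=dead.
Check: live-neighbor counts of every cell in the completed generation 0:
331133
444443
231123
354434
Applying B3/S23 to generation 0 with these counts gives:
110011
000001
110001
100010
which matches the target exactly.

Answer: 101101
000001
101100
100000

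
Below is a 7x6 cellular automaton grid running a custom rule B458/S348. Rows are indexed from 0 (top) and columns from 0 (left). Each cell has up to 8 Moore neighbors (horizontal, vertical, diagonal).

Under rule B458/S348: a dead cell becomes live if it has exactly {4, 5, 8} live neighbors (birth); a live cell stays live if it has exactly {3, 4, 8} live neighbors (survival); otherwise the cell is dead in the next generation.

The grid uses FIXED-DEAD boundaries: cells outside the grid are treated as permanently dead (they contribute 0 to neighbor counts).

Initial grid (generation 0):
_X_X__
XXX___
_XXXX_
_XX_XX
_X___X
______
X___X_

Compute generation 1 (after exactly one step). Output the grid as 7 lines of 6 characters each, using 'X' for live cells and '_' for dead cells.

Answer: _XX___
X__X__
X___X_
_X_XXX
______
______
______

Derivation:
Simulating step by step:
Generation 0 (given above): 17 live cells
Generation 1: 10 live cells
(generation 1 grid is the final answer)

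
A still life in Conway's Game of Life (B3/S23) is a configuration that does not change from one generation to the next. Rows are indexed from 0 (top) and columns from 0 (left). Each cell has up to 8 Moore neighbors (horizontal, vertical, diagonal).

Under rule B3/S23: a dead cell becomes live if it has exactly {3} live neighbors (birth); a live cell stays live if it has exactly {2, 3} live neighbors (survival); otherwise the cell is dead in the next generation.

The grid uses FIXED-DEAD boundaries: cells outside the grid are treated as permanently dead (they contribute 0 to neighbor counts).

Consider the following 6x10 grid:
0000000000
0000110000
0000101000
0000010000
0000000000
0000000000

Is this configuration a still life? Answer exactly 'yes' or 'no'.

Answer: yes

Derivation:
Compute generation 1 and compare to generation 0 (given above):
Generation 1:
0000000000
0000110000
0000101000
0000010000
0000000000
0000000000
The grids are IDENTICAL -> still life.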